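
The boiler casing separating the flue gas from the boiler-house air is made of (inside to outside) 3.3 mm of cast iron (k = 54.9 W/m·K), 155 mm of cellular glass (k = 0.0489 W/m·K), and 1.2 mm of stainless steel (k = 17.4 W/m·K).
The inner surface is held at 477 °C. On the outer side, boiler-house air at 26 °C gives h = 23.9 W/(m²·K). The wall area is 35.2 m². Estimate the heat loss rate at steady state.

Treating each layer as a thermal resistance in series:
R_cast iron = L/(kA) = 0.0033/(54.9×35.2) = 1.708×10^-6 K/W
R_cellular glass = L/(kA) = 0.155/(0.0489×35.2) = 0.09005 K/W
R_stainless steel = L/(kA) = 0.0012/(17.4×35.2) = 1.959×10^-6 K/W
R_outer film = 1/(h_o·A) = 1/(23.9×35.2) = 0.001189 K/W
R_total = 0.09124 K/W
Q = ΔT / R_total = 451 / 0.09124

Q ≈ 4940 W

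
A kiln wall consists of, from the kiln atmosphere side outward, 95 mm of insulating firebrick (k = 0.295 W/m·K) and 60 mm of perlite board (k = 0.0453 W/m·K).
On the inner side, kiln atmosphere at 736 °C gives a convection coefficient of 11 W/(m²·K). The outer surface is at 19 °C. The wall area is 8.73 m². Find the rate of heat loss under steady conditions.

Treating each layer as a thermal resistance in series:
R_inner film = 1/(h_i·A) = 1/(11×8.73) = 0.01041 K/W
R_insulating firebrick = L/(kA) = 0.095/(0.295×8.73) = 0.03689 K/W
R_perlite board = L/(kA) = 0.06/(0.0453×8.73) = 0.1517 K/W
R_total = 0.199 K/W
Q = ΔT / R_total = 717 / 0.199

Q ≈ 3600 W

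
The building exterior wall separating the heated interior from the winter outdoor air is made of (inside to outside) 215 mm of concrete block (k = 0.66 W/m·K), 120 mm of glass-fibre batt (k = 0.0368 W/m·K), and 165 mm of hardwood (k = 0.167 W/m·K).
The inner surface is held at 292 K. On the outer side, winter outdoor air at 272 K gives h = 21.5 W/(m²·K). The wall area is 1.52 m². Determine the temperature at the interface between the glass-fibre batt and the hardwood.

Treating each layer as a thermal resistance in series:
R_concrete block = L/(kA) = 0.215/(0.66×1.52) = 0.2143 K/W
R_glass-fibre batt = L/(kA) = 0.12/(0.0368×1.52) = 2.145 K/W
R_hardwood = L/(kA) = 0.165/(0.167×1.52) = 0.65 K/W
R_outer film = 1/(h_o·A) = 1/(21.5×1.52) = 0.0306 K/W
R_total = 3.04 K/W;  Q = ΔT/R_total = 20/3.04 = 6.578 W
T_interface = T_inner − Q·ΣR(inner→interface) = 292 − 6.58×2.36

T ≈ 276 K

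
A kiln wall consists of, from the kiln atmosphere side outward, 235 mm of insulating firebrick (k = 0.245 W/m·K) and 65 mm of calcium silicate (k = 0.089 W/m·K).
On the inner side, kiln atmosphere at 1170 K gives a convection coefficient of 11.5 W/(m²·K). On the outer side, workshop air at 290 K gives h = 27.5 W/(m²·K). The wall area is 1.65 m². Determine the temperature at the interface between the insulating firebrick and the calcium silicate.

Model the wall as resistances in series:
R_inner film = 1/(h_i·A) = 1/(11.5×1.65) = 0.0527 K/W
R_insulating firebrick = L/(kA) = 0.235/(0.245×1.65) = 0.5813 K/W
R_calcium silicate = L/(kA) = 0.065/(0.089×1.65) = 0.4426 K/W
R_outer film = 1/(h_o·A) = 1/(27.5×1.65) = 0.02204 K/W
R_total = 1.099 K/W;  Q = ΔT/R_total = 880/1.099 = 801 W
T_interface = T_inner − Q·ΣR(inner→interface) = 1170 − 801×0.634

T ≈ 662 K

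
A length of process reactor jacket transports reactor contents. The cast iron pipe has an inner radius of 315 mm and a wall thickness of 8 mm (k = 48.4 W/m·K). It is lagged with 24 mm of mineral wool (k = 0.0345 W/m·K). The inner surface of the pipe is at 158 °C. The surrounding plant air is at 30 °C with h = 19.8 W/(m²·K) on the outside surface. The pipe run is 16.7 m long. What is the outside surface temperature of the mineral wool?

T ≈ 38.4 °C

Cylindrical conduction, so R = ln(r₂/r₁)/(2πkL) per layer, in series:
R_cast iron pipe wall = ln(323/315)/(2π×48.4×16.7) = 4.938×10^-6 K/W
R_mineral wool = ln(347/323)/(2π×0.0345×16.7) = 0.0198 K/W
R_outer film = 1/(h_o·2πr_oL) = 1/(19.8×2π×0.347×16.7) = 0.001387 K/W
R_total = 0.02119 K/W
Q = ΔT/R_total = 128/0.02119
Q = 6040 W
T_interface = T_inner − Q·ΣR(inner→interface) = 158 − 6040×0.0198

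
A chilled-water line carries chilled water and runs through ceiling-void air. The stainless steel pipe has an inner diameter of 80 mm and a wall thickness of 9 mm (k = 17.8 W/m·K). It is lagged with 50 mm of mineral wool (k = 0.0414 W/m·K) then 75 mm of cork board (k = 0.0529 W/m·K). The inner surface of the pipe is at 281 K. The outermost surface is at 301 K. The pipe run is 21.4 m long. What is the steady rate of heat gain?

Q ≈ 97.2 W

Per-layer cylindrical resistances, series-summed:
R_stainless steel pipe wall = ln(49/40)/(2π×17.8×21.4) = 8.479×10^-5 K/W
R_mineral wool = ln(99/49)/(2π×0.0414×21.4) = 0.1263 K/W
R_cork board = ln(174/99)/(2π×0.0529×21.4) = 0.07928 K/W
R_total = 0.2057 K/W
Q = ΔT/R_total = 20/0.2057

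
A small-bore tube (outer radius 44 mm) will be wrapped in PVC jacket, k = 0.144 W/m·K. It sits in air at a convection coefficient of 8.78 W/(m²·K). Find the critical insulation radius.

For a cylinder r_cr = k/h = 0.144/8.78
r_cr = 16.4 mm; since the bare radius (44 mm) is above r_cr, any added insulation will reduce heat loss.

r_cr ≈ 16.4 mm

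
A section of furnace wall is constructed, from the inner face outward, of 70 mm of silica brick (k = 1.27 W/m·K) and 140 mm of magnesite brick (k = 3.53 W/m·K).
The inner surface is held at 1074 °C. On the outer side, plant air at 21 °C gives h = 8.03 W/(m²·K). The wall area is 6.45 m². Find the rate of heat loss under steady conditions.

Series thermal resistances:
R_silica brick = L/(kA) = 0.07/(1.27×6.45) = 0.008545 K/W
R_magnesite brick = L/(kA) = 0.14/(3.53×6.45) = 0.006149 K/W
R_outer film = 1/(h_o·A) = 1/(8.03×6.45) = 0.01931 K/W
R_total = 0.034 K/W
Q = ΔT / R_total = 1053 / 0.034

Q ≈ 31000 W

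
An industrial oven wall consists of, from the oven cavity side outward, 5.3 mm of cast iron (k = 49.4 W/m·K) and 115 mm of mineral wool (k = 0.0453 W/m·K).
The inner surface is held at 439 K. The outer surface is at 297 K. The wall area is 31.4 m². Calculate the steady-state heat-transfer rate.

Treating each layer as a thermal resistance in series:
R_cast iron = L/(kA) = 0.0053/(49.4×31.4) = 3.417×10^-6 K/W
R_mineral wool = L/(kA) = 0.115/(0.0453×31.4) = 0.08085 K/W
R_total = 0.08085 K/W
Q = ΔT / R_total = 142 / 0.08085

Q ≈ 1760 W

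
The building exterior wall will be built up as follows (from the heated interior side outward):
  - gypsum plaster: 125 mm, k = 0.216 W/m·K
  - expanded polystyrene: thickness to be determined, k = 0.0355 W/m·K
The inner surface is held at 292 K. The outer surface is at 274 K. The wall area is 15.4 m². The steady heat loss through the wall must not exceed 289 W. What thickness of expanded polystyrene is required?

L ≈ 13.5 mm

Thermal resistances in series:
R_gypsum plaster = L/(kA) = 0.125/(0.216×15.4) = 0.03758 K/W
Sum of the known resistances R_other = 0.03758 K/W
Required total resistance R_tot = ΔT/Q_allow = 18/289 = 0.06228 K/W
R_expanded polystyrene = R_tot − R_other = 0.02471 K/W
L = R·k·A = 0.02471×0.0355×15.4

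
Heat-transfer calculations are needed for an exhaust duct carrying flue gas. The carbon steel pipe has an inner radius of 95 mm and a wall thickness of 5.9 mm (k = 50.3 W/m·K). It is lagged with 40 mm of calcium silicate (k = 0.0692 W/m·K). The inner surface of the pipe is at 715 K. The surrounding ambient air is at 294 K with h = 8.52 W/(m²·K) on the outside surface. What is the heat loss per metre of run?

q′ ≈ 467 W/m

Per-layer cylindrical resistances, series-summed:
R_carbon steel pipe wall = ln(100.9/95)/(2π×50.3×1) = 1.906×10^-4 K/W
R_calcium silicate = ln(140.9/100.9)/(2π×0.0692×1) = 0.768 K/W
R_outer film = 1/(h_o·2πr_oL) = 1/(8.52×2π×0.1409×1) = 0.1326 K/W
R_total = 0.9008 K/W
Q = ΔT/R_total = 421/0.9008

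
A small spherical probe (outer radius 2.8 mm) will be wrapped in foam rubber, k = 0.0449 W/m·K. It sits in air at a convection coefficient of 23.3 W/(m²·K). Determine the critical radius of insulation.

For a sphere r_cr = 2k/h = 2×0.0449/23.3
r_cr = 3.85 mm; since the bare radius (2.8 mm) is below r_cr, adding a thin layer of insulation will *increase* heat loss.

r_cr ≈ 3.85 mm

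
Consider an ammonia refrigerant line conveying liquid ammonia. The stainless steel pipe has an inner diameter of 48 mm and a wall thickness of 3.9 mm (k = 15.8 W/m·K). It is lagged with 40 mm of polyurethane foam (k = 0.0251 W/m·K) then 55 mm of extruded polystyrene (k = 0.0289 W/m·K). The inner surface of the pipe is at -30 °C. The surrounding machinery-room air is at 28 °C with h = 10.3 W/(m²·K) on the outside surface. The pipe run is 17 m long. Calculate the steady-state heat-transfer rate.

Q ≈ 109 W

Radial resistances (cylindrical: R_cond = ln(r_o/r_i)/(2πkL), R_conv = 1/(h·2πrL)):
R_stainless steel pipe wall = ln(27.9/24)/(2π×15.8×17) = 8.922×10^-5 K/W
R_polyurethane foam = ln(67.9/27.9)/(2π×0.0251×17) = 0.3317 K/W
R_extruded polystyrene = ln(122.9/67.9)/(2π×0.0289×17) = 0.1922 K/W
R_outer film = 1/(h_o·2πr_oL) = 1/(10.3×2π×0.1229×17) = 0.007396 K/W
R_total = 0.5314 K/W
Q = ΔT/R_total = 58/0.5314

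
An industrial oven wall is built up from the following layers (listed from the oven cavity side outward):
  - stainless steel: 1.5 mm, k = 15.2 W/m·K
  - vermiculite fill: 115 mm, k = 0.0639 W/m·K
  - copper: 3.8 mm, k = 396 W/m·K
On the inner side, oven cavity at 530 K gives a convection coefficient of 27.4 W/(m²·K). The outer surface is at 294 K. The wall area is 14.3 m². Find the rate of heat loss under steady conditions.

Q ≈ 1840 W

Using the resistance-network approach (series):
R_inner film = 1/(h_i·A) = 1/(27.4×14.3) = 0.002552 K/W
R_stainless steel = L/(kA) = 0.0015/(15.2×14.3) = 6.901×10^-6 K/W
R_vermiculite fill = L/(kA) = 0.115/(0.0639×14.3) = 0.1259 K/W
R_copper = L/(kA) = 0.0038/(396×14.3) = 6.71×10^-7 K/W
R_total = 0.1284 K/W
Q = ΔT / R_total = 236 / 0.1284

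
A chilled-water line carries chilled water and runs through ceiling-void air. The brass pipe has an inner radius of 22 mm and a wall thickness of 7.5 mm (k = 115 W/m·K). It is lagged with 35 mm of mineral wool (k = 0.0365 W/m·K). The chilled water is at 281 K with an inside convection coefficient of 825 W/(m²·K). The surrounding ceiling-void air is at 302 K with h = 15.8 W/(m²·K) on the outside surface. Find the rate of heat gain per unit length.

Cylindrical conduction, so R = ln(r₂/r₁)/(2πkL) per layer, in series:
R_inner film = 1/(h_i·2πr₁L) = 1/(825×2π×0.022×1) = 0.008769 K/W
R_brass pipe wall = ln(29.5/22)/(2π×115×1) = 4.06×10^-4 K/W
R_mineral wool = ln(64.5/29.5)/(2π×0.0365×1) = 3.411 K/W
R_outer film = 1/(h_o·2πr_oL) = 1/(15.8×2π×0.0645×1) = 0.1562 K/W
R_total = 3.576 K/W
Q = ΔT/R_total = 21/3.576

q′ ≈ 5.87 W/m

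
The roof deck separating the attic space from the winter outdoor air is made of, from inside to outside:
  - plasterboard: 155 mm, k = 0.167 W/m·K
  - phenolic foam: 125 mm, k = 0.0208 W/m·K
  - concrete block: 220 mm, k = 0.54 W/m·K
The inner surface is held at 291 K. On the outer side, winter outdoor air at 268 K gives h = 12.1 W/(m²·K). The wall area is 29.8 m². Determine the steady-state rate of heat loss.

Q ≈ 92.3 W

Treating each layer as a thermal resistance in series:
R_plasterboard = L/(kA) = 0.155/(0.167×29.8) = 0.03115 K/W
R_phenolic foam = L/(kA) = 0.125/(0.0208×29.8) = 0.2017 K/W
R_concrete block = L/(kA) = 0.22/(0.54×29.8) = 0.01367 K/W
R_outer film = 1/(h_o·A) = 1/(12.1×29.8) = 0.002773 K/W
R_total = 0.2493 K/W
Q = ΔT / R_total = 23 / 0.2493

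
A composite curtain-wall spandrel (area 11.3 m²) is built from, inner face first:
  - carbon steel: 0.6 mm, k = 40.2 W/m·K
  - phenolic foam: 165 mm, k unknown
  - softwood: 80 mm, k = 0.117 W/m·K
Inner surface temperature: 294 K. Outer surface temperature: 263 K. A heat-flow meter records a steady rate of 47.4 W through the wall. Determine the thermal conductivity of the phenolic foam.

Model the wall as resistances in series:
R_carbon steel = L/(kA) = 0.0006/(40.2×11.3) = 1.321×10^-6 K/W
R_softwood = L/(kA) = 0.08/(0.117×11.3) = 0.06051 K/W
Sum of known resistances R_other = 0.06051 K/W
Total R = ΔT/Q = 31/47.4 = 0.654 K/W
R_phenolic foam = R_total − R_other = 0.5935 K/W
k = L/(R·A) = 0.165/(0.5935×11.3)

k ≈ 0.0246 W/(m·K)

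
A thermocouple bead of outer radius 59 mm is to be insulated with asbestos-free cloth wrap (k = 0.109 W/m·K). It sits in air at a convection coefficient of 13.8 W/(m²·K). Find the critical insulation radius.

r_cr ≈ 15.8 mm

For a sphere r_cr = 2k/h = 2×0.109/13.8
r_cr = 15.8 mm; since the bare radius (59 mm) is above r_cr, any added insulation will reduce heat loss.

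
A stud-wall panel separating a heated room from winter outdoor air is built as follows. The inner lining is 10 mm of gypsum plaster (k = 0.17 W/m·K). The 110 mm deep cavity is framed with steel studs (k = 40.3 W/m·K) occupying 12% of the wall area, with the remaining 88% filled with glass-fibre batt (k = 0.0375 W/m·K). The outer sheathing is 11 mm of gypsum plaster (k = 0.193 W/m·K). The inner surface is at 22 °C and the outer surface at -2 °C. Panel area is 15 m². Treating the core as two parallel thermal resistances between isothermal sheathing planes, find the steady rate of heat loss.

Sheathing layers in series; stud and cavity paths in parallel between them.
R_inner = 0.01/(0.17×15) = 0.003922 K/W
R_stud  = 0.11/(40.3×0.12×15) = 0.001516 K/W
R_cav   = 0.11/(0.0375×0.88×15) = 0.2222 K/W
1/R_core = 1/R_stud + 1/R_cav → R_core = 0.001506 K/W
R_outer = 0.011/(0.193×15) = 0.0038 K/W
R_total = 0.009227 K/W
Q = ΔT/R_total = 24/0.009227

Q ≈ 2600 W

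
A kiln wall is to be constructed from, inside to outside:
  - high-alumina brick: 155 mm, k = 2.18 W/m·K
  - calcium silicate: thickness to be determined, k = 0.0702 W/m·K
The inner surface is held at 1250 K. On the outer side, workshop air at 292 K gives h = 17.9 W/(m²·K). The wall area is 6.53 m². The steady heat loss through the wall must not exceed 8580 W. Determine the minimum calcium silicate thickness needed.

L ≈ 42.3 mm

Treating each layer as a thermal resistance in series:
R_high-alumina brick = L/(kA) = 0.155/(2.18×6.53) = 0.01089 K/W
R_outer film = 1/(h_o·A) = 1/(17.9×6.53) = 0.008555 K/W
Sum of the known resistances R_other = 0.01944 K/W
Required total resistance R_tot = ΔT/Q_allow = 958/8580 = 0.1117 K/W
R_calcium silicate = R_tot − R_other = 0.09221 K/W
L = R·k·A = 0.09221×0.0702×6.53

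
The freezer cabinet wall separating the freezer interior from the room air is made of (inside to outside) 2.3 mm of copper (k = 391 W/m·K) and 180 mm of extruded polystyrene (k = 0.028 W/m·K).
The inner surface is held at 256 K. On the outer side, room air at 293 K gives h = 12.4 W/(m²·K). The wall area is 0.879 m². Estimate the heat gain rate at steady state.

Q ≈ 5 W

Model the wall as resistances in series:
R_copper = L/(kA) = 0.0023/(391×0.879) = 6.692×10^-6 K/W
R_extruded polystyrene = L/(kA) = 0.18/(0.028×0.879) = 7.314 K/W
R_outer film = 1/(h_o·A) = 1/(12.4×0.879) = 0.09175 K/W
R_total = 7.405 K/W
Q = ΔT / R_total = 37 / 7.405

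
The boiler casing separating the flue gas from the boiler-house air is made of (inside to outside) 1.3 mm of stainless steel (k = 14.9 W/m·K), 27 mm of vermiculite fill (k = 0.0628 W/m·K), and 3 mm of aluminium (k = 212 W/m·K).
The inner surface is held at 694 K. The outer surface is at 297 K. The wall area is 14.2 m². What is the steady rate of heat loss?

Using the resistance-network approach (series):
R_stainless steel = L/(kA) = 0.0013/(14.9×14.2) = 6.144×10^-6 K/W
R_vermiculite fill = L/(kA) = 0.027/(0.0628×14.2) = 0.03028 K/W
R_aluminium = L/(kA) = 0.003/(212×14.2) = 9.965×10^-7 K/W
R_total = 0.03028 K/W
Q = ΔT / R_total = 397 / 0.03028

Q ≈ 13100 W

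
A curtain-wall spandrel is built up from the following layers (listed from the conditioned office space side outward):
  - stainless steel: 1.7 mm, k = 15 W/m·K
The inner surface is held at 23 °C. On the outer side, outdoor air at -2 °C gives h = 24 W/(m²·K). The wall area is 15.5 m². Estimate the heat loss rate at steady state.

Series thermal resistances:
R_stainless steel = L/(kA) = 0.0017/(15×15.5) = 7.312×10^-6 K/W
R_outer film = 1/(h_o·A) = 1/(24×15.5) = 0.002688 K/W
R_total = 0.002695 K/W
Q = ΔT / R_total = 25 / 0.002695

Q ≈ 9270 W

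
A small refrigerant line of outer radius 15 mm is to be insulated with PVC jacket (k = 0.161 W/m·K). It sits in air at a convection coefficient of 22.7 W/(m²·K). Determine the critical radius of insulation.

r_cr ≈ 7.09 mm

For a cylinder r_cr = k/h = 0.161/22.7
r_cr = 7.09 mm; since the bare radius (15 mm) is above r_cr, any added insulation will reduce heat loss.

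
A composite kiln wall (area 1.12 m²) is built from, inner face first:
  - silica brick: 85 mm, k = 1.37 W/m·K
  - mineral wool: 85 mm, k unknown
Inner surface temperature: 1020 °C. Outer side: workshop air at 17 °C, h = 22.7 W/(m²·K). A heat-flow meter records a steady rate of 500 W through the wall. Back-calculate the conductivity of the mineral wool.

k ≈ 0.0397 W/(m·K)

Thermal resistances in series:
R_silica brick = L/(kA) = 0.085/(1.37×1.12) = 0.0554 K/W
R_outer film = 1/(h_o·A) = 1/(22.7×1.12) = 0.03933 K/W
Sum of known resistances R_other = 0.09473 K/W
Total R = ΔT/Q = 1003/500 = 2.006 K/W
R_mineral wool = R_total − R_other = 1.911 K/W
k = L/(R·A) = 0.085/(1.911×1.12)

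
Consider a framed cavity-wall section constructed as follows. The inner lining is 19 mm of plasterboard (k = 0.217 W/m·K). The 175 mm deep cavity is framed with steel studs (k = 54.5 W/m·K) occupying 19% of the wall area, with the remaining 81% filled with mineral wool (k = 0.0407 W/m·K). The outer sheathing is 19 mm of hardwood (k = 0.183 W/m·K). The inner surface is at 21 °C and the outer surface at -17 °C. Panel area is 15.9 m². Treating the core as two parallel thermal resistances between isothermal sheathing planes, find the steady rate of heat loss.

Sheathing layers in series; stud and cavity paths in parallel between them.
R_inner = 0.019/(0.217×15.9) = 0.005507 K/W
R_stud  = 0.175/(54.5×0.19×15.9) = 0.001063 K/W
R_cav   = 0.175/(0.0407×0.81×15.9) = 0.3339 K/W
1/R_core = 1/R_stud + 1/R_cav → R_core = 0.00106 K/W
R_outer = 0.019/(0.183×15.9) = 0.00653 K/W
R_total = 0.0131 K/W
Q = ΔT/R_total = 38/0.0131

Q ≈ 2900 W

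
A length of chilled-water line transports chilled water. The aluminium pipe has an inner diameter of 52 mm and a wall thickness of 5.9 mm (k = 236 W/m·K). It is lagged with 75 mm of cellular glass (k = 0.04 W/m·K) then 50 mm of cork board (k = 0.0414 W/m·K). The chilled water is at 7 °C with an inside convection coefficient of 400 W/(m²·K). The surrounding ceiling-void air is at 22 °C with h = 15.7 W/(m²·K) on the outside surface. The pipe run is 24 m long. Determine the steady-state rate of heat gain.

Q ≈ 56.5 W

Cylindrical conduction, so R = ln(r₂/r₁)/(2πkL) per layer, in series:
R_inner film = 1/(h_i·2πr₁L) = 1/(400×2π×0.026×24) = 6.376×10^-4 K/W
R_aluminium pipe wall = ln(31.9/26)/(2π×236×24) = 5.747×10^-6 K/W
R_cellular glass = ln(106.9/31.9)/(2π×0.04×24) = 0.2005 K/W
R_cork board = ln(156.9/106.9)/(2π×0.0414×24) = 0.06146 K/W
R_outer film = 1/(h_o·2πr_oL) = 1/(15.7×2π×0.1569×24) = 0.002692 K/W
R_total = 0.2653 K/W
Q = ΔT/R_total = 15/0.2653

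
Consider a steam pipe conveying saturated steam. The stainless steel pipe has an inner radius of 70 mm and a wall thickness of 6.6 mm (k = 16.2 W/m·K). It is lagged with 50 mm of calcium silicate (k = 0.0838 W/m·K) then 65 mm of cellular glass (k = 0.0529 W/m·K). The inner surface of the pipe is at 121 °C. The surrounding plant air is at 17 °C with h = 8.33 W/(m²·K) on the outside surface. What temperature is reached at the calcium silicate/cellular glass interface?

Radial resistances (cylindrical: R_cond = ln(r_o/r_i)/(2πkL), R_conv = 1/(h·2πrL)):
R_stainless steel pipe wall = ln(76.6/70)/(2π×16.2×1) = 8.852×10^-4 K/W
R_calcium silicate = ln(126.6/76.6)/(2π×0.0838×1) = 0.9542 K/W
R_cellular glass = ln(191.6/126.6)/(2π×0.0529×1) = 1.247 K/W
R_outer film = 1/(h_o·2πr_oL) = 1/(8.33×2π×0.1916×1) = 0.09972 K/W
R_total = 2.302 K/W
Q = ΔT/R_total = 104/2.302
Q = 45.2 W/m
T_interface = T_inner − Q·ΣR(inner→interface) = 121 − 45.2×0.9551

T ≈ 77.8 °C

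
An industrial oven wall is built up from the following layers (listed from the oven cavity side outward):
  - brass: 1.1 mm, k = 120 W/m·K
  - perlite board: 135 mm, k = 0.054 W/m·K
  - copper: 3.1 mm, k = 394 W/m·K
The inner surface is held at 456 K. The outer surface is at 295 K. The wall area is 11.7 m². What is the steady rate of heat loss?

Model the wall as resistances in series:
R_brass = L/(kA) = 0.0011/(120×11.7) = 7.835×10^-7 K/W
R_perlite board = L/(kA) = 0.135/(0.054×11.7) = 0.2137 K/W
R_copper = L/(kA) = 0.0031/(394×11.7) = 6.725×10^-7 K/W
R_total = 0.2137 K/W
Q = ΔT / R_total = 161 / 0.2137

Q ≈ 753 W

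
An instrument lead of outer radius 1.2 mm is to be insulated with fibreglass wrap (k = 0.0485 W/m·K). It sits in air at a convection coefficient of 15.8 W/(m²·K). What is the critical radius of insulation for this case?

For a cylinder r_cr = k/h = 0.0485/15.8
r_cr = 3.07 mm; since the bare radius (1.2 mm) is below r_cr, adding a thin layer of insulation will *increase* heat loss.

r_cr ≈ 3.07 mm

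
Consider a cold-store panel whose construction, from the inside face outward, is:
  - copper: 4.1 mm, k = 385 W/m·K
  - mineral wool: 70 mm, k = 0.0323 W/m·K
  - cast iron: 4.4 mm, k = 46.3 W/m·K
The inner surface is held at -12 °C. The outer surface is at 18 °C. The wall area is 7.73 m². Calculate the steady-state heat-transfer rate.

Q ≈ 107 W

Thermal resistances in series:
R_copper = L/(kA) = 0.0041/(385×7.73) = 1.378×10^-6 K/W
R_mineral wool = L/(kA) = 0.07/(0.0323×7.73) = 0.2804 K/W
R_cast iron = L/(kA) = 0.0044/(46.3×7.73) = 1.229×10^-5 K/W
R_total = 0.2804 K/W
Q = ΔT / R_total = 30 / 0.2804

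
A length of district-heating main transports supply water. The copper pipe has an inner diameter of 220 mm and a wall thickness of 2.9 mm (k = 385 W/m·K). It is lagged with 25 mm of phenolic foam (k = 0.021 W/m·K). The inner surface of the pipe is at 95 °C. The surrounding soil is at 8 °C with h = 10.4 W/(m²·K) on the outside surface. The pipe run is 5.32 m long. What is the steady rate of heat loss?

For a radial system each layer contributes R = ln(r_out/r_in)/(2πkL); films add R = 1/(hA).
R_copper pipe wall = ln(112.9/110)/(2π×385×5.32) = 2.022×10^-6 K/W
R_phenolic foam = ln(137.9/112.9)/(2π×0.021×5.32) = 0.285 K/W
R_outer film = 1/(h_o·2πr_oL) = 1/(10.4×2π×0.1379×5.32) = 0.02086 K/W
R_total = 0.3058 K/W
Q = ΔT/R_total = 87/0.3058

Q ≈ 284 W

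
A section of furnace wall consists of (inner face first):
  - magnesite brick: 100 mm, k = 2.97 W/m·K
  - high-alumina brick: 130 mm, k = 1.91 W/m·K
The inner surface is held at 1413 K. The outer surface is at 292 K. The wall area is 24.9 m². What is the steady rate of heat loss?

Q ≈ 274000 W

Treating each layer as a thermal resistance in series:
R_magnesite brick = L/(kA) = 0.1/(2.97×24.9) = 0.001352 K/W
R_high-alumina brick = L/(kA) = 0.13/(1.91×24.9) = 0.002733 K/W
R_total = 0.004086 K/W
Q = ΔT / R_total = 1121 / 0.004086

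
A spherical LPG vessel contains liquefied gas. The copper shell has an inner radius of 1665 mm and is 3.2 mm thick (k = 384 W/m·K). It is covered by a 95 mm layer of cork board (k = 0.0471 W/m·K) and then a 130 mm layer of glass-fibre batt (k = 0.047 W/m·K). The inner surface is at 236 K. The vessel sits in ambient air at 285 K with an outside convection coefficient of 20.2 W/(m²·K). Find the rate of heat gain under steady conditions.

Q ≈ 403 W

Spherical conduction: R = (1/r_in − 1/r_out)/(4πk) per layer; series-sum.
R_copper shell = (1/1.665 − 1/1.6682)/(4π×384) = 2.388×10^-7 K/W
R_cork board = (1/1.6682 − 1/1.7632)/(4π×0.0471) = 0.05457 K/W
R_glass-fibre batt = (1/1.7632 − 1/1.8932)/(4π×0.047) = 0.06594 K/W
R_outer film = 1/(h·4πr_o²) = 1/(20.2×4π×1.8932²) = 0.001099 K/W
R_total = 0.1216 K/W
Q = ΔT/R_total = 49/0.1216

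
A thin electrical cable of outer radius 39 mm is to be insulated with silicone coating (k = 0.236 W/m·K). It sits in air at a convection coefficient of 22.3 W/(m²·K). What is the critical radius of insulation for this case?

For a cylinder r_cr = k/h = 0.236/22.3
r_cr = 10.6 mm; since the bare radius (39 mm) is above r_cr, any added insulation will reduce heat loss.

r_cr ≈ 10.6 mm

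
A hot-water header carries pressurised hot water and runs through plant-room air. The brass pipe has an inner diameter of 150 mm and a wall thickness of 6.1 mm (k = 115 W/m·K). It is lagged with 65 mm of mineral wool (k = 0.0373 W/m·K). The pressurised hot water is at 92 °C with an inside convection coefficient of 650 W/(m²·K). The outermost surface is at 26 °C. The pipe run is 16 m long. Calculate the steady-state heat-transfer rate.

For a radial system each layer contributes R = ln(r_out/r_in)/(2πkL); films add R = 1/(hA).
R_inner film = 1/(h_i·2πr₁L) = 1/(650×2π×0.075×16) = 2.04×10^-4 K/W
R_brass pipe wall = ln(81.1/75)/(2π×115×16) = 6.764×10^-6 K/W
R_mineral wool = ln(146.1/81.1)/(2π×0.0373×16) = 0.157 K/W
R_total = 0.1572 K/W
Q = ΔT/R_total = 66/0.1572

Q ≈ 420 W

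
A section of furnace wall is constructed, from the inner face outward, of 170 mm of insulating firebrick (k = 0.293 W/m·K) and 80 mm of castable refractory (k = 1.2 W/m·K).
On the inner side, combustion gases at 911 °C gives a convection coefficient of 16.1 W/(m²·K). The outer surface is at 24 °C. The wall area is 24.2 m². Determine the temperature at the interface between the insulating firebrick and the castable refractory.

Series thermal resistances:
R_inner film = 1/(h_i·A) = 1/(16.1×24.2) = 0.002567 K/W
R_insulating firebrick = L/(kA) = 0.17/(0.293×24.2) = 0.02398 K/W
R_castable refractory = L/(kA) = 0.08/(1.2×24.2) = 0.002755 K/W
R_total = 0.0293 K/W;  Q = ΔT/R_total = 887/0.0293 = 30280 W
T_interface = T_inner − Q·ΣR(inner→interface) = 911 − 30300×0.02654

T ≈ 107 °C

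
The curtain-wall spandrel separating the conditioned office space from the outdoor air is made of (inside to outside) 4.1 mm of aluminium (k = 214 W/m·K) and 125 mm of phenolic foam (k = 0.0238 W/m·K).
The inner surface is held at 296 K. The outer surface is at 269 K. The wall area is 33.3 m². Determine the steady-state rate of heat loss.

Q ≈ 171 W

Using the resistance-network approach (series):
R_aluminium = L/(kA) = 0.0041/(214×33.3) = 5.753×10^-7 K/W
R_phenolic foam = L/(kA) = 0.125/(0.0238×33.3) = 0.1577 K/W
R_total = 0.1577 K/W
Q = ΔT / R_total = 27 / 0.1577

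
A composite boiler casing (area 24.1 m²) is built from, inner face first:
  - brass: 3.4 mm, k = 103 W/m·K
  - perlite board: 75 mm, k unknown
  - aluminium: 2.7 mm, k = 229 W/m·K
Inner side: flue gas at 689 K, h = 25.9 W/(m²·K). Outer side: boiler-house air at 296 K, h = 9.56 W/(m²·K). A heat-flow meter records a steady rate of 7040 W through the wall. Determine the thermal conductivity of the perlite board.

Series thermal resistances:
R_inner film = 1/(h_i·A) = 1/(25.9×24.1) = 0.001602 K/W
R_brass = L/(kA) = 0.0034/(103×24.1) = 1.37×10^-6 K/W
R_aluminium = L/(kA) = 0.0027/(229×24.1) = 4.892×10^-7 K/W
R_outer film = 1/(h_o·A) = 1/(9.56×24.1) = 0.00434 K/W
Sum of known resistances R_other = 0.005944 K/W
Total R = ΔT/Q = 393/7040 = 0.05582 K/W
R_perlite board = R_total − R_other = 0.04988 K/W
k = L/(R·A) = 0.075/(0.04988×24.1)

k ≈ 0.0624 W/(m·K)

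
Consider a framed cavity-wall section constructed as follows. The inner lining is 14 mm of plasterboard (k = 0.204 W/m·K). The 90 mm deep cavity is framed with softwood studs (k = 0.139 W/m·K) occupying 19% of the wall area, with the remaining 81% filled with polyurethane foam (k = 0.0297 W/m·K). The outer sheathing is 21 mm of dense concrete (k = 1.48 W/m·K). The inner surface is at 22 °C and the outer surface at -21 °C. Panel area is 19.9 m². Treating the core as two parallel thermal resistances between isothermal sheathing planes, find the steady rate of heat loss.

Sheathing layers in series; stud and cavity paths in parallel between them.
R_inner = 0.014/(0.204×19.9) = 0.003449 K/W
R_stud  = 0.09/(0.139×0.19×19.9) = 0.1712 K/W
R_cav   = 0.09/(0.0297×0.81×19.9) = 0.188 K/W
1/R_core = 1/R_stud + 1/R_cav → R_core = 0.08962 K/W
R_outer = 0.021/(1.48×19.9) = 7.13×10^-4 K/W
R_total = 0.09378 K/W
Q = ΔT/R_total = 43/0.09378

Q ≈ 459 W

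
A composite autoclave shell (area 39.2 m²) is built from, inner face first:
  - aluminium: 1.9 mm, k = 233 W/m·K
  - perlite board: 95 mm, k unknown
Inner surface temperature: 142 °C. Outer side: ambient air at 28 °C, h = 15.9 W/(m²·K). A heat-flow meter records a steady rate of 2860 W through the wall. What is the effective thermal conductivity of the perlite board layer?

k ≈ 0.0633 W/(m·K)

Using the resistance-network approach (series):
R_aluminium = L/(kA) = 0.0019/(233×39.2) = 2.08×10^-7 K/W
R_outer film = 1/(h_o·A) = 1/(15.9×39.2) = 0.001604 K/W
Sum of known resistances R_other = 0.001605 K/W
Total R = ΔT/Q = 114/2860 = 0.03986 K/W
R_perlite board = R_total − R_other = 0.03826 K/W
k = L/(R·A) = 0.095/(0.03826×39.2)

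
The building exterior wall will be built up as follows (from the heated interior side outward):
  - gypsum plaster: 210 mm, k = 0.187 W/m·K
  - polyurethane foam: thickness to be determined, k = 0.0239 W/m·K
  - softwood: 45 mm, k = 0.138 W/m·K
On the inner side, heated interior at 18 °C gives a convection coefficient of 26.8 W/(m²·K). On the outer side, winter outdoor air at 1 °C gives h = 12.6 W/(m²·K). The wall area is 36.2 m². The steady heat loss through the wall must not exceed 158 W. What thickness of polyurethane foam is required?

Thermal resistances in series:
R_inner film = 1/(h_i·A) = 1/(26.8×36.2) = 0.001031 K/W
R_gypsum plaster = L/(kA) = 0.21/(0.187×36.2) = 0.03102 K/W
R_softwood = L/(kA) = 0.045/(0.138×36.2) = 0.009008 K/W
R_outer film = 1/(h_o·A) = 1/(12.6×36.2) = 0.002192 K/W
Sum of the known resistances R_other = 0.04325 K/W
Required total resistance R_tot = ΔT/Q_allow = 17/158 = 0.1076 K/W
R_polyurethane foam = R_tot − R_other = 0.06434 K/W
L = R·k·A = 0.06434×0.0239×36.2

L ≈ 55.7 mm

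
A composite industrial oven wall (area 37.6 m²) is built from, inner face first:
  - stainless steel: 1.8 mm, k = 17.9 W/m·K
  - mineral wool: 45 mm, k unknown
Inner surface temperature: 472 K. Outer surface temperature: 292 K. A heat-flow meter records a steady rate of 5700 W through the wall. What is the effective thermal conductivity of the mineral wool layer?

k ≈ 0.0379 W/(m·K)

Treating each layer as a thermal resistance in series:
R_stainless steel = L/(kA) = 0.0018/(17.9×37.6) = 2.674×10^-6 K/W
Sum of known resistances R_other = 2.674×10^-6 K/W
Total R = ΔT/Q = 180/5700 = 0.03158 K/W
R_mineral wool = R_total − R_other = 0.03158 K/W
k = L/(R·A) = 0.045/(0.03158×37.6)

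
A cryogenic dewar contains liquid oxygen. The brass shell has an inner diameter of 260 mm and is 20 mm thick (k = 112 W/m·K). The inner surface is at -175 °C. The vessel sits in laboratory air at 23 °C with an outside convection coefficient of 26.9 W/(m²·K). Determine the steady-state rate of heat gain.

Q ≈ 1500 W

For a spherical shell R = (1/r₁ − 1/r₂)/(4πk); film R = 1/(h·4πr²). In series:
R_brass shell = (1/0.13 − 1/0.15)/(4π×112) = 7.287×10^-4 K/W
R_outer film = 1/(h·4πr_o²) = 1/(26.9×4π×0.15²) = 0.1315 K/W
R_total = 0.1322 K/W
Q = ΔT/R_total = 198/0.1322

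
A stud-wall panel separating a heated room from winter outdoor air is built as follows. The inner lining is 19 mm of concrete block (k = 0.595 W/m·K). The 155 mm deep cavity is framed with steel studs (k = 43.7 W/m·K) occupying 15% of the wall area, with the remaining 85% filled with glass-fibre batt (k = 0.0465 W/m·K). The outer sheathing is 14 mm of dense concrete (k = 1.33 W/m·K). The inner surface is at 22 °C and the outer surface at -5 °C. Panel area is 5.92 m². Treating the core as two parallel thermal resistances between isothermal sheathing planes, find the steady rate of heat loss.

Sheathing layers in series; stud and cavity paths in parallel between them.
R_inner = 0.019/(0.595×5.92) = 0.005394 K/W
R_stud  = 0.155/(43.7×0.15×5.92) = 0.003994 K/W
R_cav   = 0.155/(0.0465×0.85×5.92) = 0.6624 K/W
1/R_core = 1/R_stud + 1/R_cav → R_core = 0.00397 K/W
R_outer = 0.014/(1.33×5.92) = 0.001778 K/W
R_total = 0.01114 K/W
Q = ΔT/R_total = 27/0.01114

Q ≈ 2420 W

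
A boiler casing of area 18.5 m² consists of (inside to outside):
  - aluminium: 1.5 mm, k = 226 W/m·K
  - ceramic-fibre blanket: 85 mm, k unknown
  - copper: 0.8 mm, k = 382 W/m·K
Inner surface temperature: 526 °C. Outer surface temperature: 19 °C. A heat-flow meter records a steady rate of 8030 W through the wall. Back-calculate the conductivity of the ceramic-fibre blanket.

Series thermal resistances:
R_aluminium = L/(kA) = 0.0015/(226×18.5) = 3.588×10^-7 K/W
R_copper = L/(kA) = 0.0008/(382×18.5) = 1.132×10^-7 K/W
Sum of known resistances R_other = 4.72×10^-7 K/W
Total R = ΔT/Q = 507/8030 = 0.06314 K/W
R_ceramic-fibre blanket = R_total − R_other = 0.06314 K/W
k = L/(R·A) = 0.085/(0.06314×18.5)

k ≈ 0.0728 W/(m·K)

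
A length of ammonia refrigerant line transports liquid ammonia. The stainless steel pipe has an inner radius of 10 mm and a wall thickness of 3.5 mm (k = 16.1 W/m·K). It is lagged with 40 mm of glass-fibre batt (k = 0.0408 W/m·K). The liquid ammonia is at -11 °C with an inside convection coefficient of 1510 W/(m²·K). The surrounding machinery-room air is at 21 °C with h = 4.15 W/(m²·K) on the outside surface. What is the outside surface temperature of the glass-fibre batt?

Cylindrical conduction, so R = ln(r₂/r₁)/(2πkL) per layer, in series:
R_inner film = 1/(h_i·2πr₁L) = 1/(1510×2π×0.01×1) = 0.01054 K/W
R_stainless steel pipe wall = ln(13.5/10)/(2π×16.1×1) = 0.002967 K/W
R_glass-fibre batt = ln(53.5/13.5)/(2π×0.0408×1) = 5.371 K/W
R_outer film = 1/(h_o·2πr_oL) = 1/(4.15×2π×0.0535×1) = 0.7168 K/W
R_total = 6.102 K/W
Q = ΔT/R_total = 32/6.102
Q = 5.24 W/m
T_interface = T_inner + Q·ΣR(inner→interface) = -11 + 5.24×5.385

T ≈ 17.2 °C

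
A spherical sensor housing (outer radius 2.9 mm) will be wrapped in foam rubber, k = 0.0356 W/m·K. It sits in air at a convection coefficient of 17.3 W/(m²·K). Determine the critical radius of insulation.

For a sphere r_cr = 2k/h = 2×0.0356/17.3
r_cr = 4.12 mm; since the bare radius (2.9 mm) is below r_cr, adding a thin layer of insulation will *increase* heat loss.

r_cr ≈ 4.12 mm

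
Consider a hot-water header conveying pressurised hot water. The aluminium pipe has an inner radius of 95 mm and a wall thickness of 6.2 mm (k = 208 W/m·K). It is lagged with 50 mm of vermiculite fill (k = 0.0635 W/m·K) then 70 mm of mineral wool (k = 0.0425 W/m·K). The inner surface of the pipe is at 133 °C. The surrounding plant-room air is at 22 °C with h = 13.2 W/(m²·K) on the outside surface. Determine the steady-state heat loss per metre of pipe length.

Treating each annulus and film as a series resistance:
R_aluminium pipe wall = ln(101.2/95)/(2π×208×1) = 4.838×10^-5 K/W
R_vermiculite fill = ln(151.2/101.2)/(2π×0.0635×1) = 1.006 K/W
R_mineral wool = ln(221.2/151.2)/(2π×0.0425×1) = 1.425 K/W
R_outer film = 1/(h_o·2πr_oL) = 1/(13.2×2π×0.2212×1) = 0.05451 K/W
R_total = 2.486 K/W
Q = ΔT/R_total = 111/2.486

q′ ≈ 44.7 W/m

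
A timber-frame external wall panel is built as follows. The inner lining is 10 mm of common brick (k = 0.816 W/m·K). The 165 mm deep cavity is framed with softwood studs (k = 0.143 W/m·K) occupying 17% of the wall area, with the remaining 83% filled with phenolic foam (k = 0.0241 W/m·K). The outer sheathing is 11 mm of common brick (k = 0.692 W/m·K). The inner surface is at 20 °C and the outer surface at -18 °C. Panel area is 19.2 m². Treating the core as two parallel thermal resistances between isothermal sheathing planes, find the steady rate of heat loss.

Sheathing layers in series; stud and cavity paths in parallel between them.
R_inner = 0.01/(0.816×19.2) = 6.383×10^-4 K/W
R_stud  = 0.165/(0.143×0.17×19.2) = 0.3535 K/W
R_cav   = 0.165/(0.0241×0.83×19.2) = 0.4296 K/W
1/R_core = 1/R_stud + 1/R_cav → R_core = 0.1939 K/W
R_outer = 0.011/(0.692×19.2) = 8.279×10^-4 K/W
R_total = 0.1954 K/W
Q = ΔT/R_total = 38/0.1954

Q ≈ 194 W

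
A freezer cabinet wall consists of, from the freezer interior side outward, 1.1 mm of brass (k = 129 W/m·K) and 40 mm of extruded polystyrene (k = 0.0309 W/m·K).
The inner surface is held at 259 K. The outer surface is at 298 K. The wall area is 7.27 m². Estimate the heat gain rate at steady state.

Q ≈ 219 W

Treating each layer as a thermal resistance in series:
R_brass = L/(kA) = 0.0011/(129×7.27) = 1.173×10^-6 K/W
R_extruded polystyrene = L/(kA) = 0.04/(0.0309×7.27) = 0.1781 K/W
R_total = 0.1781 K/W
Q = ΔT / R_total = 39 / 0.1781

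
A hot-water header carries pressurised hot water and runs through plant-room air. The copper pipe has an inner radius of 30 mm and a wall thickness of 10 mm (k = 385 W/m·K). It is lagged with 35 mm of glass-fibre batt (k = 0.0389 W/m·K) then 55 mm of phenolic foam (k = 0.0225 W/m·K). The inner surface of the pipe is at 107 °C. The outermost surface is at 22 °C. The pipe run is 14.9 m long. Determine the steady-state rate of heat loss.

Radial resistances (cylindrical: R_cond = ln(r_o/r_i)/(2πkL), R_conv = 1/(h·2πrL)):
R_copper pipe wall = ln(40/30)/(2π×385×14.9) = 7.982×10^-6 K/W
R_glass-fibre batt = ln(75/40)/(2π×0.0389×14.9) = 0.1726 K/W
R_phenolic foam = ln(130/75)/(2π×0.0225×14.9) = 0.2611 K/W
R_total = 0.4337 K/W
Q = ΔT/R_total = 85/0.4337

Q ≈ 196 W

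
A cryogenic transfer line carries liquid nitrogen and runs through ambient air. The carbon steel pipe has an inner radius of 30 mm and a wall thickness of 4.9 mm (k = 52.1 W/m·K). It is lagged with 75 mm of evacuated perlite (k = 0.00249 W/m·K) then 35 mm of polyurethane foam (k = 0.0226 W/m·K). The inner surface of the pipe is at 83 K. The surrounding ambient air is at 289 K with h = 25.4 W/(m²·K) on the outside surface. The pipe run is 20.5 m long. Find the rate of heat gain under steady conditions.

Q ≈ 56.1 W

Treating each annulus and film as a series resistance:
R_carbon steel pipe wall = ln(34.9/30)/(2π×52.1×20.5) = 2.254×10^-5 K/W
R_evacuated perlite = ln(109.9/34.9)/(2π×0.00249×20.5) = 3.577 K/W
R_polyurethane foam = ln(144.9/109.9)/(2π×0.0226×20.5) = 0.09498 K/W
R_outer film = 1/(h_o·2πr_oL) = 1/(25.4×2π×0.1449×20.5) = 0.002109 K/W
R_total = 3.674 K/W
Q = ΔT/R_total = 206/3.674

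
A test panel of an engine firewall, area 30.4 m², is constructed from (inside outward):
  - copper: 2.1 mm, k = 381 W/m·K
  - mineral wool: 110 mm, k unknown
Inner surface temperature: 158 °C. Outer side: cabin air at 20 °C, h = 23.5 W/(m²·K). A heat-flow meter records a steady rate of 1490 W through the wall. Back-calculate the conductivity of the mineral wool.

k ≈ 0.0397 W/(m·K)

Thermal resistances in series:
R_copper = L/(kA) = 0.0021/(381×30.4) = 1.813×10^-7 K/W
R_outer film = 1/(h_o·A) = 1/(23.5×30.4) = 0.0014 K/W
Sum of known resistances R_other = 0.0014 K/W
Total R = ΔT/Q = 138/1490 = 0.09262 K/W
R_mineral wool = R_total − R_other = 0.09122 K/W
k = L/(R·A) = 0.11/(0.09122×30.4)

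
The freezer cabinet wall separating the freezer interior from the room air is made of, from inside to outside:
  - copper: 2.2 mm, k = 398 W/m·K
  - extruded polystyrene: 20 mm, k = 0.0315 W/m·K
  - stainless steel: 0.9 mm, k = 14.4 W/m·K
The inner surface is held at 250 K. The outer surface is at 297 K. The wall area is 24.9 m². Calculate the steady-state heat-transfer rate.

Thermal resistances in series:
R_copper = L/(kA) = 0.0022/(398×24.9) = 2.22×10^-7 K/W
R_extruded polystyrene = L/(kA) = 0.02/(0.0315×24.9) = 0.0255 K/W
R_stainless steel = L/(kA) = 0.0009/(14.4×24.9) = 2.51×10^-6 K/W
R_total = 0.0255 K/W
Q = ΔT / R_total = 47 / 0.0255

Q ≈ 1840 W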